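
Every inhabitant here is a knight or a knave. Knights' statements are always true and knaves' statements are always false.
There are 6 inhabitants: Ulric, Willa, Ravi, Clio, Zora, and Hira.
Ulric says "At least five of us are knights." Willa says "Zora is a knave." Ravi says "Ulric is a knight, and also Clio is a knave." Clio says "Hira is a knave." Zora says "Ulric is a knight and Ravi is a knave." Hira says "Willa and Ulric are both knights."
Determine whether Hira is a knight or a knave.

Hira is a knave.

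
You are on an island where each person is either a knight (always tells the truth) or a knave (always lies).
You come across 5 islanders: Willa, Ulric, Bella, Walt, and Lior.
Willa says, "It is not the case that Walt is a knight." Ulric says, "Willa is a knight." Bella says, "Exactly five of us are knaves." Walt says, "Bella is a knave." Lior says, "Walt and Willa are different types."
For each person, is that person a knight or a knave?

Willa is a knave, Ulric is a knave, Bella is a knave, Walt is a knight, and Lior is a knight.

Willa is a knave; "it is not the case that Walt is a knight" is False, as required.
Ulric (knave): "Willa is a knight" — False. ✓
Bella is a knave, so "exactly five of us are knaves" must be False — and it is.
Walt is a knight, and the claim "Bella is a knave" is indeed True.
Lior is a knight, and the claim "Walt and Willa are different types" is indeed True.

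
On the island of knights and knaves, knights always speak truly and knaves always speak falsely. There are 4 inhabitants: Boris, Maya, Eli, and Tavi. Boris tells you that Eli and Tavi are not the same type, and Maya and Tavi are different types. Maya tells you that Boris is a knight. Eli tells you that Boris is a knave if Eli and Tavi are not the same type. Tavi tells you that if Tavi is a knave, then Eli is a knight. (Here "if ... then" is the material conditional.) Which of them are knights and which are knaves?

Boris is a knave, Maya is a knave, Eli is a knight, and Tavi is a knight.

Suppose Boris is a knight. Then Boris's statement "Eli and Tavi are not the same type, and Maya and Tavi are different types" would have to be true. Checking the 8 ways to assign the others, none is consistent with every speaker.
(For instance, with Maya=knave, Eli=knight, Tavi=knight, Boris's claim "Eli and Tavi are not the same type, and Maya and Tavi are different types" comes out false where it would need to be true.)
So Boris must be a knave, making "Eli and Tavi are not the same type, and Maya and Tavi are different types" false. Taking Boris=knave, Maya=knave, Eli=knight, Tavi=knight, each remaining statement checks out:
  Maya (knave): "Boris is a knight" — false. ✓
  Eli (knight): "Boris is a knave if Eli and Tavi are not the same type" — true. ✓
  Tavi (knight): "if Tavi is a knave, then Eli is a knight" — true. ✓
This is the unique consistent assignment.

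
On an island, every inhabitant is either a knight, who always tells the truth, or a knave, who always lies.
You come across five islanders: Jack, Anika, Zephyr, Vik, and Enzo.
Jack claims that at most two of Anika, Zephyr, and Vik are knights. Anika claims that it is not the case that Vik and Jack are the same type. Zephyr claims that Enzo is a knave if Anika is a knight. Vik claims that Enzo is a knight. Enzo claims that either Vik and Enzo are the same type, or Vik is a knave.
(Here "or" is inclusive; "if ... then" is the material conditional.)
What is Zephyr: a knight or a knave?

Zephyr is a knight.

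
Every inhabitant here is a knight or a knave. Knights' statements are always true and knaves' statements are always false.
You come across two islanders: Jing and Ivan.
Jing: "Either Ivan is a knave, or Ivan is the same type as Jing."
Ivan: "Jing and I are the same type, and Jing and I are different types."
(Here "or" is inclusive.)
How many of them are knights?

The unique consistent assignment is Jing=knight, Ivan=knave.
That has 1 knight.

1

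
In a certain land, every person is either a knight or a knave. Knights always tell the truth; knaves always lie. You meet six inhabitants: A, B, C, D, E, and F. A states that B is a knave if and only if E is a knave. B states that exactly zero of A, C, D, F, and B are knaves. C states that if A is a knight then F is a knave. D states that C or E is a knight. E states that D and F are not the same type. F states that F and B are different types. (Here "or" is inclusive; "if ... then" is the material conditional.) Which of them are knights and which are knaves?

Knights: C, D, and E. Knaves: A, B, and F.

A is a knave, and the claim "B is a knave if and only if E is a knave" is indeed false.
Since B is a knave, "exactly zero of A, C, D, F, and B are knaves" needs to be false, which holds.
Since C is a knight, "if A is a knight then F is a knave" needs to be True, which holds.
D is a knight, so "C or E is a knight" must be True — and it is.
E (knight): "D and F are not the same type" — True. ✓
Since F is a knave, "F and B are different types" needs to be false, which holds.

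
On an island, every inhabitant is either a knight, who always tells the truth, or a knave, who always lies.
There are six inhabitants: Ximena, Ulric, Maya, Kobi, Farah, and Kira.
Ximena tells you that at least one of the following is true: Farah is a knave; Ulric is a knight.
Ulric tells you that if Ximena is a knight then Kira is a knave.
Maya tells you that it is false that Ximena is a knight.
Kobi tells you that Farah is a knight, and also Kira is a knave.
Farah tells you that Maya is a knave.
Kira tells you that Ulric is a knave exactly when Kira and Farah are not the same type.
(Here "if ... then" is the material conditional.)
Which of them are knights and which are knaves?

Ximena is a knight, Ulric is a knight, Maya is a knave, Kobi is a knight, Farah is a knight, and Kira is a knave.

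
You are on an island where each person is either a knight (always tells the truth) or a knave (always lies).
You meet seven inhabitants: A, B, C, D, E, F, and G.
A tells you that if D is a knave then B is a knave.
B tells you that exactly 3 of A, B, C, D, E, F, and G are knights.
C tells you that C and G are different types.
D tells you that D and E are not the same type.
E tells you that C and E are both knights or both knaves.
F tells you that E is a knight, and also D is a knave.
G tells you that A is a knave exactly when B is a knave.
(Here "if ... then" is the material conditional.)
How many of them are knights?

2

The unique consistent assignment is A=knight, B=knave, C=knight, D=knave, E=knave, F=knave, G=knave.
That has 2 knights.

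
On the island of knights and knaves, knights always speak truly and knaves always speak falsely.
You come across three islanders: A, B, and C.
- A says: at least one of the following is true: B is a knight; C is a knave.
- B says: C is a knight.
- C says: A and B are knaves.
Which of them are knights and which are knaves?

A is a knight, B is a knave, and C is a knave.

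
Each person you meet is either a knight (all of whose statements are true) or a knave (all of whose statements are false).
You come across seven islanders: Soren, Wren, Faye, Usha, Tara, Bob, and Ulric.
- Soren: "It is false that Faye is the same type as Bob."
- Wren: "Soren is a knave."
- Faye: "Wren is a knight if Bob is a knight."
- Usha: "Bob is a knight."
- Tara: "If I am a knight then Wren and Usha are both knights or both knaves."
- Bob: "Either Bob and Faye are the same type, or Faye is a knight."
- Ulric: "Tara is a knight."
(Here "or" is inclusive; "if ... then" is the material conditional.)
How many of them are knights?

6

The unique consistent assignment is Soren=knave, Wren=knight, Faye=knight, Usha=knight, Tara=knight, Bob=knight, Ulric=knight.
That has 6 knights.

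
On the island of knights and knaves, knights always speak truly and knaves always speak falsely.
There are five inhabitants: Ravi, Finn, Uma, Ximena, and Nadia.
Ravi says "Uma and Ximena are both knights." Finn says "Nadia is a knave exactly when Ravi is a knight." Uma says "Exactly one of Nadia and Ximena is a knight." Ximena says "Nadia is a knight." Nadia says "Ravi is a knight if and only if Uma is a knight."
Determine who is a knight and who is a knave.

Ravi is a knave, Finn is a knight, Uma is a knave, Ximena is a knight, and Nadia is a knight.

Ravi (knave): "Uma and Ximena are both knights" — false. ✓
Finn is a knight, and the claim "Nadia is a knave exactly when Ravi is a knight" is indeed true.
As a knave, Uma's statement "exactly one of Nadia and Ximena is a knight" should be false; it is.
Ximena is a knight; "Nadia is a knight" is true, as required.
Since Nadia is a knight, "Ravi is a knight if and only if Uma is a knight" needs to be true, which holds.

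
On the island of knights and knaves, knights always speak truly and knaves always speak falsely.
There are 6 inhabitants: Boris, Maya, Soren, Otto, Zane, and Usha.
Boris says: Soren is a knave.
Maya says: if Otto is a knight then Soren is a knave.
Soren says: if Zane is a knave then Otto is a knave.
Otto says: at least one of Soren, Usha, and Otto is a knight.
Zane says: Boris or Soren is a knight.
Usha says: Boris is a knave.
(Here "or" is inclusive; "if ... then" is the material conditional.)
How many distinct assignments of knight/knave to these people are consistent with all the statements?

Consistent assignments:
  Boris=knave, Maya=knave, Soren=knight, Otto=knight, Zane=knight, Usha=knight

1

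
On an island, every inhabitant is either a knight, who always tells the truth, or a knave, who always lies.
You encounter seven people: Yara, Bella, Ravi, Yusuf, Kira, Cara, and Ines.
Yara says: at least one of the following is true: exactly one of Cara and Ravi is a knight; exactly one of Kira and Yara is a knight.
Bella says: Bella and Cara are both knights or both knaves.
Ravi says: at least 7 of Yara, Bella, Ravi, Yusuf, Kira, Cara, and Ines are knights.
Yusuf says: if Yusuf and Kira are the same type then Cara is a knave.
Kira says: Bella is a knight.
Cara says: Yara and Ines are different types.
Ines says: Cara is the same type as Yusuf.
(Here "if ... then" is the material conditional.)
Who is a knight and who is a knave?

Yara (knight): "at least one of the following is true: exactly one of Cara and Ravi is a knight; exactly one of Kira and Yara is a knight" — true. ✓
Since Bella is a knave, "Bella and Cara are both knights or both knaves" needs to be False, which holds.
Ravi is a knave, and the claim "at least 7 of Yara, Bella, Ravi, Yusuf, Kira, Cara, and Ines are knights" is indeed False.
Yusuf is a knave; "if Yusuf and Kira are the same type then Cara is a knave" is False, as required.
As a knave, Kira's statement "Bella is a knight" should be False; it is.
Cara is a knight, and the claim "Yara and Ines are different types" is indeed true.
As a knave, Ines's statement "Cara is the same type as Yusuf" should be False; it is.

Yara is a knight, Bella is a knave, Ravi is a knave, Yusuf is a knave, Kira is a knave, Cara is a knight, and Ines is a knave.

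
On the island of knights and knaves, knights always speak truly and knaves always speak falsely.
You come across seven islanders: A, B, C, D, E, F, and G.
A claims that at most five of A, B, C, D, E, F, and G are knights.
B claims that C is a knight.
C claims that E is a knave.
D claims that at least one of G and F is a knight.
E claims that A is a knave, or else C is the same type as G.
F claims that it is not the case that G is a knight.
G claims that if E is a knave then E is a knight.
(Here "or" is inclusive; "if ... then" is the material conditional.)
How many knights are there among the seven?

5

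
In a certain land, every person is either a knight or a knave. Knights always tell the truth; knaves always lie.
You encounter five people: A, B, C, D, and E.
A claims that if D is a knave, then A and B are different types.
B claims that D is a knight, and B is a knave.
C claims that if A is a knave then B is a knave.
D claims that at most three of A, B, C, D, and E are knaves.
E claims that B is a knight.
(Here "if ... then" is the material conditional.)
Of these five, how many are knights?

The unique consistent assignment is A=knave, B=knave, C=knight, D=knave, E=knave.
That has 1 knight.

1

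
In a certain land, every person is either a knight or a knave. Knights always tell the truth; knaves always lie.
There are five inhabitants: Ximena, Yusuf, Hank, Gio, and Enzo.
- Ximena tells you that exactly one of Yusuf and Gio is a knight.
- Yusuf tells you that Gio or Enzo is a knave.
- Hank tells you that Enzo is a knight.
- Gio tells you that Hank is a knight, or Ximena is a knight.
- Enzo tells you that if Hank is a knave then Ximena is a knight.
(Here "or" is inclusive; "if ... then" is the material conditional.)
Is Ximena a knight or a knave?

Ximena is a knight.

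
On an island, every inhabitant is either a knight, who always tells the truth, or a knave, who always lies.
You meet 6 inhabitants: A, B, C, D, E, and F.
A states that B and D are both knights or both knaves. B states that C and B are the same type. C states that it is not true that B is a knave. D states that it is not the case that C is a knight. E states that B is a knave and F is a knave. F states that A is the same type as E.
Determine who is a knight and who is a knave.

Since A is a knave, "B and D are both knights or both knaves" needs to be false, which holds.
As a knight, B's statement "C and B are the same type" should be true; it is.
C is a knight; "it is not true that B is a knave" is true, as required.
D is a knave; "it is not the case that C is a knight" is false, as required.
E is a knave, and the claim "B is a knave and F is a knave" is indeed false.
F is a knight, and the claim "A is the same type as E" is indeed true.

A is a knave, B is a knight, C is a knight, D is a knave, E is a knave, and F is a knight.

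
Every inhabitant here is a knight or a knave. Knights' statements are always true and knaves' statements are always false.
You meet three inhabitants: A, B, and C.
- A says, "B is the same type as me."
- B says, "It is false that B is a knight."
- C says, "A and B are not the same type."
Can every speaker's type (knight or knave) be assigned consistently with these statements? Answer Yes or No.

No

Checking all 8 assignments, each has at least one speaker whose statement's truth value contradicts their type.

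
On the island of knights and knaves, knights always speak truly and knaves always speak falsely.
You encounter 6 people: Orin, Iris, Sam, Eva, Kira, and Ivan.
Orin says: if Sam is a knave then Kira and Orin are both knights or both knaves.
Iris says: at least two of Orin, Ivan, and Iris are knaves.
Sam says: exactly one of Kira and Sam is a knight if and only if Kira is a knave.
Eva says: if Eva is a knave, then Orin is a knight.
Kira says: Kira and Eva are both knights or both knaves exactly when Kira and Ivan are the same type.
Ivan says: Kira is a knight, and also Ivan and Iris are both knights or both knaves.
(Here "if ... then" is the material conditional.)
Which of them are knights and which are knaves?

Orin is a knave, and the claim "if Sam is a knave then Kira and Orin are both knights or both knaves" is indeed False.
Iris (knight): "at least two of Orin, Ivan, and Iris are knaves" — True. ✓
Sam is a knave; "exactly one of Kira and Sam is a knight if and only if Kira is a knave" is False, as required.
As a knave, Eva's statement "if Eva is a knave, then Orin is a knight" should be False; it is.
As a knight, Kira's statement "Kira and Eva are both knights or both knaves exactly when Kira and Ivan are the same type" should be True; it is.
Ivan is a knave, and the claim "Kira is a knight, and also Ivan and Iris are both knights or both knaves" is indeed False.

Orin is a knave, Iris is a knight, Sam is a knave, Eva is a knave, Kira is a knight, and Ivan is a knave.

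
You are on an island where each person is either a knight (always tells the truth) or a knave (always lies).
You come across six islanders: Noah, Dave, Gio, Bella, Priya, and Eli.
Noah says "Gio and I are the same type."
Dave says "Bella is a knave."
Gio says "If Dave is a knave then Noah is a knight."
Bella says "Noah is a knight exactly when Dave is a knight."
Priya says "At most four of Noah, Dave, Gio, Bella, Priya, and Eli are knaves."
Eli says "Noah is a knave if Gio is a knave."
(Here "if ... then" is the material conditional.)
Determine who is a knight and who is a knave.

Noah is a knave, Dave is a knight, Gio is a knight, Bella is a knave, Priya is a knight, and Eli is a knight.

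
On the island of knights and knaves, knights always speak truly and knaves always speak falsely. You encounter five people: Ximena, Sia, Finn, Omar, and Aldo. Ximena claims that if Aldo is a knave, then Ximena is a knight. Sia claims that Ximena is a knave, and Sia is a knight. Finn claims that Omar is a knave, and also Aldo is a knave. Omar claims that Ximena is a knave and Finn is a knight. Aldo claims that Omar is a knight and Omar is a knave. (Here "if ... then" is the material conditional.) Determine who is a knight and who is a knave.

Ximena is a knight, Sia is a knave, Finn is a knight, Omar is a knave, and Aldo is a knave.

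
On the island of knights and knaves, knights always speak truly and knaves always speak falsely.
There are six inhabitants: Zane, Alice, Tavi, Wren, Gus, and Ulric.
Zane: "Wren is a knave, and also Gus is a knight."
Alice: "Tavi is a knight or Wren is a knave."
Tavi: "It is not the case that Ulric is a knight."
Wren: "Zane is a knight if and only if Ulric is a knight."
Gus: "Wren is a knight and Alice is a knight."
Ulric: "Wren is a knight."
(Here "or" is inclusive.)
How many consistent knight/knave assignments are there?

0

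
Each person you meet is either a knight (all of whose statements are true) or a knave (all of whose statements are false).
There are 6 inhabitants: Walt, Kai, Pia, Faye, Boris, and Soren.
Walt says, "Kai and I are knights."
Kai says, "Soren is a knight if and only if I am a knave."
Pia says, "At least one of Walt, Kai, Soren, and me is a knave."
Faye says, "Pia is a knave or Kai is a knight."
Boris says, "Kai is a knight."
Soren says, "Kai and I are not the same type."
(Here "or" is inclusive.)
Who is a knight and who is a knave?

Walt is a knave, and the claim "Kai and I are knights" is indeed false.
As a knave, Kai's statement "Soren is a knight if and only if I am a knave" should be false; it is.
Since Pia is a knight, "at least one of Walt, Kai, Soren, and me is a knave" needs to be true, which holds.
Faye (knave): "Pia is a knave or Kai is a knight" — false. ✓
Boris is a knave, so "Kai is a knight" must be false — and it is.
Soren is a knave, so "Kai and I are not the same type" must be false — and it is.

Walt is a knave, Kai is a knave, Pia is a knight, Faye is a knave, Boris is a knave, and Soren is a knave.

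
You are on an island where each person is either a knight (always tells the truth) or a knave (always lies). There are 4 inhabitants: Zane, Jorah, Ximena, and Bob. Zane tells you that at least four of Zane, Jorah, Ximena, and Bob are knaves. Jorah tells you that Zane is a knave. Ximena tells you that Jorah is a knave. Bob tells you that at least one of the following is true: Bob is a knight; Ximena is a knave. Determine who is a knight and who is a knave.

Zane (knave): "at least four of Zane, Jorah, Ximena, and Bob are knaves" — False. ✓
Since Jorah is a knight, "Zane is a knave" needs to be True, which holds.
Ximena is a knave; "Jorah is a knave" is False, as required.
As a knight, Bob's statement "at least one of the following is true: Bob is a knight; Ximena is a knave" should be True; it is.

Knights: Jorah and Bob. Knaves: Zane and Ximena.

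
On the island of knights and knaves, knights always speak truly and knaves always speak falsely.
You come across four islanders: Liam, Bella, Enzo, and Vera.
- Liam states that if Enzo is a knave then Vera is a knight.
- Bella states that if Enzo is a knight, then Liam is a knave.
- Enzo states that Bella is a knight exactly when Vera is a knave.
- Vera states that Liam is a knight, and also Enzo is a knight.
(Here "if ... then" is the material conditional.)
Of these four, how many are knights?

3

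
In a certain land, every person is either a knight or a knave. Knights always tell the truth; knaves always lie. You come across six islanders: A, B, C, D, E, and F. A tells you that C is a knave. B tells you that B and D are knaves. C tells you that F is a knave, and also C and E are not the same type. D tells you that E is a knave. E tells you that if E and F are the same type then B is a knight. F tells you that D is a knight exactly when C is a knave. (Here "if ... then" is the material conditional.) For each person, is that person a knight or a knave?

A is a knave, B is a knave, C is a knight, D is a knight, E is a knave, and F is a knave.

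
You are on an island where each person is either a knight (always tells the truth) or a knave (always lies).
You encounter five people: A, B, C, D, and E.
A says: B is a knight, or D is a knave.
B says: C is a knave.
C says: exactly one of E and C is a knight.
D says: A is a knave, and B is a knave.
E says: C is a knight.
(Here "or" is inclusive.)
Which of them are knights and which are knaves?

A is a knight, and the claim "B is a knight, or D is a knave" is indeed True.
B (knight): "C is a knave" — True. ✓
C is a knave; "exactly one of E and C is a knight" is false, as required.
D is a knave; "A is a knave, and B is a knave" is false, as required.
As a knave, E's statement "C is a knight" should be false; it is.

Knights: A and B. Knaves: C, D, and E.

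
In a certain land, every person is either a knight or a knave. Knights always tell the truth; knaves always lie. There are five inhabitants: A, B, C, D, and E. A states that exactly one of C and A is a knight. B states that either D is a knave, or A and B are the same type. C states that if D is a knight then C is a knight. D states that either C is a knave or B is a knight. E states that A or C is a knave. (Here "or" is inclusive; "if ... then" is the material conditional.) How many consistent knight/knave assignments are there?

Consistent assignments:
  A=knight, B=knight, C=knave, D=knight, E=knight
  A=knight, B=knave, C=knave, D=knight, E=knight

2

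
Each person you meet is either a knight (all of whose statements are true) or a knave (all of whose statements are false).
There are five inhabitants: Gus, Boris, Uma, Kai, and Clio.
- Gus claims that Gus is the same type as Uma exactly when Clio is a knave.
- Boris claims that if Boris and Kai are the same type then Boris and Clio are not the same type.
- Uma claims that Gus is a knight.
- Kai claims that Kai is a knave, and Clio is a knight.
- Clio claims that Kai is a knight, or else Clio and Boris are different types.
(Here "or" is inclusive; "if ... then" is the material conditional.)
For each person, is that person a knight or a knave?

Knights: Gus and Uma. Knaves: Boris, Kai, and Clio.

Since Gus is a knight, "Gus is the same type as Uma exactly when Clio is a knave" needs to be true, which holds.
Boris (knave): "if Boris and Kai are the same type then Boris and Clio are not the same type" — false. ✓
Since Uma is a knight, "Gus is a knight" needs to be true, which holds.
Kai is a knave; "Kai is a knave, and Clio is a knight" is false, as required.
Clio is a knave, and the claim "Kai is a knight, or else Clio and Boris are different types" is indeed false.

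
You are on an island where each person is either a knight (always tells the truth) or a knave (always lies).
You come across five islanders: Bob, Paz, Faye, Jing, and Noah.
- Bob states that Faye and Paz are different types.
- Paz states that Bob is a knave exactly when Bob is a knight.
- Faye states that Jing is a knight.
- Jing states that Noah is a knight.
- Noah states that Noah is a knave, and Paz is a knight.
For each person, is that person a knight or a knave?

Knights: none. Knaves: Bob, Paz, Faye, Jing, and Noah.

Bob is a knave, and the claim "Faye and Paz are different types" is indeed False.
As a knave, Paz's statement "Bob is a knave exactly when Bob is a knight" should be False; it is.
Faye is a knave, so "Jing is a knight" must be False — and it is.
Jing is a knave, and the claim "Noah is a knight" is indeed False.
Since Noah is a knave, "Noah is a knave, and Paz is a knight" needs to be False, which holds.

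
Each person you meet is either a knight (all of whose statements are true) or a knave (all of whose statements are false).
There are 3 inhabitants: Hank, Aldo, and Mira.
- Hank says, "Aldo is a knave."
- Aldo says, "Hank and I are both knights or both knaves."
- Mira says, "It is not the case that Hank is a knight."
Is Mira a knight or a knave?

Consistent assignments: {Hank=knight, Aldo=knave, Mira=knave}
In every consistent assignment, Mira is a knave.

Mira is a knave.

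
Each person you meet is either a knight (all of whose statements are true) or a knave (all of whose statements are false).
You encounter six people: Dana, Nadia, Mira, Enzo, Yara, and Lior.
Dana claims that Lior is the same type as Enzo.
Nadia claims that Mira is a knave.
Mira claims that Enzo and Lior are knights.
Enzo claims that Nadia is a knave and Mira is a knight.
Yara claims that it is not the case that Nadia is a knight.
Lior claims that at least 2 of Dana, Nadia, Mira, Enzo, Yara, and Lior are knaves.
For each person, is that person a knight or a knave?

Dana (knave): "Lior is the same type as Enzo" — false. ✓
Nadia is a knight; "Mira is a knave" is true, as required.
Since Mira is a knave, "Enzo and Lior are knights" needs to be false, which holds.
As a knave, Enzo's statement "Nadia is a knave and Mira is a knight" should be false; it is.
Yara is a knave, and the claim "it is not the case that Nadia is a knight" is indeed false.
Lior is a knight; "at least 2 of Dana, Nadia, Mira, Enzo, Yara, and Lior are knaves" is true, as required.

Knights: Nadia and Lior. Knaves: Dana, Mira, Enzo, and Yara.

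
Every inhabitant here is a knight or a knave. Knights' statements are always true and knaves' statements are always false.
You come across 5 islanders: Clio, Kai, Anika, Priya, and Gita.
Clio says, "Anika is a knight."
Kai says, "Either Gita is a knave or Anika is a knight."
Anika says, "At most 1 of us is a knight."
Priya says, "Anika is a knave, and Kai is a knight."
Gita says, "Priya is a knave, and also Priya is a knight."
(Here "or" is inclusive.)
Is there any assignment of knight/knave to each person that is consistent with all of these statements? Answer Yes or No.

Yes

One consistent assignment: Clio=knave, Kai=knight, Anika=knave, Priya=knight, Gita=knave.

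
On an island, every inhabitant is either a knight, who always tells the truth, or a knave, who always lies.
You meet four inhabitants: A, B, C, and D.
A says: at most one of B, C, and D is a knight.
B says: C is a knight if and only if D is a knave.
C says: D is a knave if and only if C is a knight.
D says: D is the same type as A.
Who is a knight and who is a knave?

Knights: A. Knaves: B, C, and D.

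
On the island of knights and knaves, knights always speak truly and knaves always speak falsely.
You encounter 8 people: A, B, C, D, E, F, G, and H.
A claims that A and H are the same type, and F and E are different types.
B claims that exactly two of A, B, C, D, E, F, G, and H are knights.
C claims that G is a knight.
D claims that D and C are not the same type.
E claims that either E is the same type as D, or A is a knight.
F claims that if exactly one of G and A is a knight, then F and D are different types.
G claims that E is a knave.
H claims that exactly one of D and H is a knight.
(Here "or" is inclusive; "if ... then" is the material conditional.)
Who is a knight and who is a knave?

A is a knight, B is a knave, C is a knave, D is a knave, E is a knight, F is a knave, G is a knave, and H is a knight.

A is a knight, so "A and H are the same type, and F and E are different types" must be true — and it is.
Since B is a knave, "exactly two of A, B, C, D, E, F, G, and H are knights" needs to be false, which holds.
Since C is a knave, "G is a knight" needs to be false, which holds.
D (knave): "D and C are not the same type" — false. ✓
Since E is a knight, "either E is the same type as D, or A is a knight" needs to be true, which holds.
Since F is a knave, "if exactly one of G and A is a knight, then F and D are different types" needs to be false, which holds.
G is a knave, so "E is a knave" must be false — and it is.
H (knight): "exactly one of D and H is a knight" — true. ✓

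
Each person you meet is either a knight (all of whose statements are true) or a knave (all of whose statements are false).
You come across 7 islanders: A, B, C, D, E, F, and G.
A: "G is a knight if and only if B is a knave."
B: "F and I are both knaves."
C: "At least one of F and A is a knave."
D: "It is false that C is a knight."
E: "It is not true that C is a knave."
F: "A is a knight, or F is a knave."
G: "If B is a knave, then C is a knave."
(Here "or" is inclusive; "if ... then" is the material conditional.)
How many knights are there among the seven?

4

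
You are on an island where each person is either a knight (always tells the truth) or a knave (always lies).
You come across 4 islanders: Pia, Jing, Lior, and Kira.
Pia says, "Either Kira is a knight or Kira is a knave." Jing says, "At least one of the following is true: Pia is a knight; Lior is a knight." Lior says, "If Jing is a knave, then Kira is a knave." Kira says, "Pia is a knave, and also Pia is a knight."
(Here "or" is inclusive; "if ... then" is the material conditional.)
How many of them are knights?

3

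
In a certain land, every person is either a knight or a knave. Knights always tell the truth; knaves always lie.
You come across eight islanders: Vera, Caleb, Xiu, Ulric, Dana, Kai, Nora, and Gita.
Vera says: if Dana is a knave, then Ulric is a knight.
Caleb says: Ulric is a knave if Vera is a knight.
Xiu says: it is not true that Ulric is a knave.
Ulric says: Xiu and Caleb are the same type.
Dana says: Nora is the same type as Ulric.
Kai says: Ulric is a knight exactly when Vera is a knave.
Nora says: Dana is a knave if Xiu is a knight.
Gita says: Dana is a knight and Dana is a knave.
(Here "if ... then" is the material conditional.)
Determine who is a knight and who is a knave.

Vera is a knave, so "if Dana is a knave, then Ulric is a knight" must be False — and it is.
Caleb is a knight, so "Ulric is a knave if Vera is a knight" must be True — and it is.
As a knave, Xiu's statement "it is not true that Ulric is a knave" should be False; it is.
Since Ulric is a knave, "Xiu and Caleb are the same type" needs to be False, which holds.
Since Dana is a knave, "Nora is the same type as Ulric" needs to be False, which holds.
Kai is a knave, so "Ulric is a knight exactly when Vera is a knave" must be False — and it is.
Nora is a knight, so "Dana is a knave if Xiu is a knight" must be True — and it is.
Gita is a knave; "Dana is a knight and Dana is a knave" is False, as required.

Vera is a knave, Caleb is a knight, Xiu is a knave, Ulric is a knave, Dana is a knave, Kai is a knave, Nora is a knight, and Gita is a knave.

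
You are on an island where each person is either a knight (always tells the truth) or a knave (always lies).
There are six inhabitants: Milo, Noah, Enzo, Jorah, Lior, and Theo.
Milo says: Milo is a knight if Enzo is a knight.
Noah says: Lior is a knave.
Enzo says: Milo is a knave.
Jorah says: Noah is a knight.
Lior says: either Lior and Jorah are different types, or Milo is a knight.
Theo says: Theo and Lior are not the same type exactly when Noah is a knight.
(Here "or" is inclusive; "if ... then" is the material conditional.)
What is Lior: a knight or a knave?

Lior is a knight.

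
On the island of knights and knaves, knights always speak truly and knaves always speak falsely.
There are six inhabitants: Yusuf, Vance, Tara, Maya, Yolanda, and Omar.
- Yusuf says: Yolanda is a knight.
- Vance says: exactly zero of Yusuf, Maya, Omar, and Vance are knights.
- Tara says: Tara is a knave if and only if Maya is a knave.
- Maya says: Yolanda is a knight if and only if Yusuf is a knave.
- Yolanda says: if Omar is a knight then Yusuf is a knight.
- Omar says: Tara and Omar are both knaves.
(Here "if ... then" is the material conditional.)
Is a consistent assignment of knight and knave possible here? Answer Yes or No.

No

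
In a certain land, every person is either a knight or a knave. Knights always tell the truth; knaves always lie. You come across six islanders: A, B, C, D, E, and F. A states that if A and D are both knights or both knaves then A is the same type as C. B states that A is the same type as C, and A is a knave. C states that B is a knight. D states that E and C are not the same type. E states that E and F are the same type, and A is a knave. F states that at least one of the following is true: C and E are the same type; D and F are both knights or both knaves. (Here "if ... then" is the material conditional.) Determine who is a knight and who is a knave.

A is a knight, B is a knave, C is a knave, D is a knave, E is a knave, and F is a knight.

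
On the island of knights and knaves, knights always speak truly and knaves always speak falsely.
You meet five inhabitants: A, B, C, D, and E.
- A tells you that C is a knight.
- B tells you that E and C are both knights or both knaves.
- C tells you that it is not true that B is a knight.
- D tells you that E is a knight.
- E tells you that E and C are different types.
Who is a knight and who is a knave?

A is a knave, B is a knight, C is a knave, D is a knave, and E is a knave.

A (knave): "C is a knight" — false. ✓
B (knight): "E and C are both knights or both knaves" — True. ✓
C is a knave; "it is not true that B is a knight" is false, as required.
D (knave): "E is a knight" — false. ✓
E is a knave, so "E and C are different types" must be false — and it is.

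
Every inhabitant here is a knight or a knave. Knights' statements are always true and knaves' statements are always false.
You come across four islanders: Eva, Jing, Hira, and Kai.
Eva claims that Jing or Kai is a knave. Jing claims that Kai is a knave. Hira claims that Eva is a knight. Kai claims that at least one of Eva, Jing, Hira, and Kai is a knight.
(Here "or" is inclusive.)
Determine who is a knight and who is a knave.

Eva is a knight, and the claim "Jing or Kai is a knave" is indeed True.
As a knave, Jing's statement "Kai is a knave" should be False; it is.
Hira is a knight, and the claim "Eva is a knight" is indeed True.
As a knight, Kai's statement "at least one of Eva, Jing, Hira, and Kai is a knight" should be True; it is.

Eva is a knight, Jing is a knave, Hira is a knight, and Kai is a knight.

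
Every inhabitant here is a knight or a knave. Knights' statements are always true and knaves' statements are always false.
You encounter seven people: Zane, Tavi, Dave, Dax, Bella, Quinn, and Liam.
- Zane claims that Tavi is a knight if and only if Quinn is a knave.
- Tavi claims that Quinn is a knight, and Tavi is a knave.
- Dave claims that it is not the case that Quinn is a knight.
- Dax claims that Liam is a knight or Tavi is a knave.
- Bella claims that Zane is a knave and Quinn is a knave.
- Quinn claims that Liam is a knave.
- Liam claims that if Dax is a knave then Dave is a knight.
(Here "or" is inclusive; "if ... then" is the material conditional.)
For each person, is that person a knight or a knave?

Zane is a knave, Tavi is a knave, Dave is a knight, Dax is a knight, Bella is a knight, Quinn is a knave, and Liam is a knight.

Zane is a knave, so "Tavi is a knight if and only if Quinn is a knave" must be False — and it is.
Tavi is a knave; "Quinn is a knight, and Tavi is a knave" is False, as required.
Dave is a knight; "it is not the case that Quinn is a knight" is true, as required.
Dax is a knight; "Liam is a knight or Tavi is a knave" is true, as required.
Bella (knight): "Zane is a knave and Quinn is a knave" — true. ✓
Since Quinn is a knave, "Liam is a knave" needs to be False, which holds.
Since Liam is a knight, "if Dax is a knave then Dave is a knight" needs to be true, which holds.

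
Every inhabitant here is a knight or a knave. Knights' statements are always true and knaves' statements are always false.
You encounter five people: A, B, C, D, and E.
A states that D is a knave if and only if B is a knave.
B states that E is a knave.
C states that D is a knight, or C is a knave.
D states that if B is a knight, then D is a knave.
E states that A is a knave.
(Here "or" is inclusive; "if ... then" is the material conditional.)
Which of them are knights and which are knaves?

A is a knave, so "D is a knave if and only if B is a knave" must be False — and it is.
Since B is a knave, "E is a knave" needs to be False, which holds.
As a knight, C's statement "D is a knight, or C is a knave" should be true; it is.
Since D is a knight, "if B is a knight, then D is a knave" needs to be true, which holds.
E (knight): "A is a knave" — true. ✓

A is a knave, B is a knave, C is a knight, D is a knight, and E is a knight.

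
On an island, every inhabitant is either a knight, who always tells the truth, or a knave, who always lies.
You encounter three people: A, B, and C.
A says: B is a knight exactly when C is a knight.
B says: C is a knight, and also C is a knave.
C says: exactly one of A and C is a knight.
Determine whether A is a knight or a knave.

Consistent assignments: {A=knave, B=knave, C=knight}
In every consistent assignment, A is a knave.

A is a knave.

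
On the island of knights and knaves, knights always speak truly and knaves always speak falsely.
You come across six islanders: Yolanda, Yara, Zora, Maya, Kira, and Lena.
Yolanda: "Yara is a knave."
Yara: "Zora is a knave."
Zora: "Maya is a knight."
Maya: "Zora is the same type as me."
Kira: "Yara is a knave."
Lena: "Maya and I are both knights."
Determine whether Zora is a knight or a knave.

Zora is a knight.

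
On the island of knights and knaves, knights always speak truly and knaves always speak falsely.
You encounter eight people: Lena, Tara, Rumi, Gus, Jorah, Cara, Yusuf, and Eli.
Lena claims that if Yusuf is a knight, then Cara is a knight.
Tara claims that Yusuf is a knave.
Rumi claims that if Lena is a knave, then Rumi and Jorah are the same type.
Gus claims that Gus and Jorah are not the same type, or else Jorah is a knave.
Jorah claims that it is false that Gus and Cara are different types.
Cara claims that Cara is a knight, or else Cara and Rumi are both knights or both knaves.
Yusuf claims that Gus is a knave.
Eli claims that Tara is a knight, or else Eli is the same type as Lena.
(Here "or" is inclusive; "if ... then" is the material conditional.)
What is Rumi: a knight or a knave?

Rumi is a knight.

Consistent assignments: {Lena=knight, Tara=knight, Rumi=knight, Gus=knight, Jorah=knave, Cara=knave, Yusuf=knave, Eli=knight}
In every consistent assignment, Rumi is a knight.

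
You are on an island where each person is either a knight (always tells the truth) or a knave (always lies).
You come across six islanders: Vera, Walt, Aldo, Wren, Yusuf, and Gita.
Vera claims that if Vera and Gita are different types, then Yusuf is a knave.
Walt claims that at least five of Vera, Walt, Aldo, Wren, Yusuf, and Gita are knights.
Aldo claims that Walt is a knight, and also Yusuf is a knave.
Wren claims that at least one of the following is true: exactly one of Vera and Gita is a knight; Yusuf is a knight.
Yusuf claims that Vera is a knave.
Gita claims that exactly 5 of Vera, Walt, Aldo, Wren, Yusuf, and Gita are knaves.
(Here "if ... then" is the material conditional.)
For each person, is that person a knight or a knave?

Vera (knight): "if Vera and Gita are different types, then Yusuf is a knave" — True. ✓
As a knave, Walt's statement "at least five of Vera, Walt, Aldo, Wren, Yusuf, and Gita are knights" should be false; it is.
Aldo is a knave, so "Walt is a knight, and also Yusuf is a knave" must be false — and it is.
As a knight, Wren's statement "at least one of the following is true: exactly one of Vera and Gita is a knight; Yusuf is a knight" should be True; it is.
Since Yusuf is a knave, "Vera is a knave" needs to be false, which holds.
Gita (knave): "exactly 5 of Vera, Walt, Aldo, Wren, Yusuf, and Gita are knaves" — false. ✓

Knights: Vera and Wren. Knaves: Walt, Aldo, Yusuf, and Gita.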